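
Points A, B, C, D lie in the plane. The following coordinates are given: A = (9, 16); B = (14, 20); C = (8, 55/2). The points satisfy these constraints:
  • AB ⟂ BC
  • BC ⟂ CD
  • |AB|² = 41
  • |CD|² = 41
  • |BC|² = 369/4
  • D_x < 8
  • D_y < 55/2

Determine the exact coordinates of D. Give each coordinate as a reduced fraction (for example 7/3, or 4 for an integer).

D = (3, 47/2)

1. D_x = 3  [[BC ⟂ CD ⇒ -6x+15/2y-633/4=0] ∩ [|D−(8, 55/2)|²=41]]
2. D_y = 47/2  [[BC ⟂ CD ⇒ -6x+15/2y-633/4=0] ∩ [|D−(8, 55/2)|²=41]]
   so D = (3, 47/2)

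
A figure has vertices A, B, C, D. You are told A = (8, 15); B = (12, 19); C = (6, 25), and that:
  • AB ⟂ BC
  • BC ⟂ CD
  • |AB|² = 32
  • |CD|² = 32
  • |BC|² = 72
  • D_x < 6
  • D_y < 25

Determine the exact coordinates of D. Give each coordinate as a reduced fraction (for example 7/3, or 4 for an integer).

D = (2, 21)

1. D_x = 2  [[BC ⟂ CD ⇒ -6x+6y-114=0] ∩ [|D−(6, 25)|²=32]]
2. D_y = 21  [[BC ⟂ CD ⇒ -6x+6y-114=0] ∩ [|D−(6, 25)|²=32]]
   so D = (2, 21)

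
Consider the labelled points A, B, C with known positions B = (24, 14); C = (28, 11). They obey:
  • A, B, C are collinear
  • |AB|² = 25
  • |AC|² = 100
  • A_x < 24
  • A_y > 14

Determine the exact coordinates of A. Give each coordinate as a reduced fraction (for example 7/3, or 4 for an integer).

A = (20, 17)

1. A_x = 20  [[A, B, C are collinear ⇒ 3x+4y-128=0] ∩ [|A−(24, 14)|²=25]]
2. A_y = 17  [[A, B, C are collinear ⇒ 3x+4y-128=0] ∩ [|A−(24, 14)|²=25]]
   so A = (20, 17)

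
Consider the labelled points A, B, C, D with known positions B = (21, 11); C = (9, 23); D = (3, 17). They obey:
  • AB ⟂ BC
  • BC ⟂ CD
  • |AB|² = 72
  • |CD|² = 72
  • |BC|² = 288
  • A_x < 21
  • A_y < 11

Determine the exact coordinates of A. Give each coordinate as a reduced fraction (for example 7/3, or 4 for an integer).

1. A_x = 15  [[AB ⟂ BC ⇒ 12x-12y-120=0] ∩ [|A−(21, 11)|²=72]]
2. A_y = 5  [[AB ⟂ BC ⇒ 12x-12y-120=0] ∩ [|A−(21, 11)|²=72]]
   so A = (15, 5)

A = (15, 5)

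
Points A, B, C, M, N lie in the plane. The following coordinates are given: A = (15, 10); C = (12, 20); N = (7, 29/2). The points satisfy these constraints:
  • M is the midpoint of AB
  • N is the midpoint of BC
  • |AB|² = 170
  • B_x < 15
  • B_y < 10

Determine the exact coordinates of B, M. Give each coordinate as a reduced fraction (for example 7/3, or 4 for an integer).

1. B_x = 2  [B = 2·N−C = 2·(7, 29/2)−(12, 20)]
2. B_y = 9  [B = 2·N−C = 2·(7, 29/2)−(12, 20)]
   so B = (2, 9)
3. M_x = 17/2  [2·M = A+B = (15, 10)+(2, 9)]
4. M_y = 19/2  [2·M = A+B = (15, 10)+(2, 9)]
   so M = (17/2, 19/2)

B = (2, 9)
M = (17/2, 19/2)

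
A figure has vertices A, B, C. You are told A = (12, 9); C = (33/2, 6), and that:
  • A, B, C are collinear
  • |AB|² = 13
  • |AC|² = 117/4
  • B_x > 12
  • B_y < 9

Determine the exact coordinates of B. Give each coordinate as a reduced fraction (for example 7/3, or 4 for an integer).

1. B_x = 15  [[A, B, C are collinear ⇒ -3x-9/2y+153/2=0] ∩ [|B−(12, 9)|²=13]]
2. B_y = 7  [[A, B, C are collinear ⇒ -3x-9/2y+153/2=0] ∩ [|B−(12, 9)|²=13]]
   so B = (15, 7)

B = (15, 7)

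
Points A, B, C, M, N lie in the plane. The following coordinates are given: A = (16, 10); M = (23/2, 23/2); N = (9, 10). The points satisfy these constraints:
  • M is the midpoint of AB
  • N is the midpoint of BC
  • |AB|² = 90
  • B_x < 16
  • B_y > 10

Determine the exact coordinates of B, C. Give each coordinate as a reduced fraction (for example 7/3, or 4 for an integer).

1. B_x = 7  [B = 2·M−A = 2·(23/2, 23/2)−(16, 10)]
2. B_y = 13  [B = 2·M−A = 2·(23/2, 23/2)−(16, 10)]
   so B = (7, 13)
3. C_x = 11  [C = 2·N−B = 2·(9, 10)−(7, 13)]
4. C_y = 7  [C = 2·N−B = 2·(9, 10)−(7, 13)]
   so C = (11, 7)

B = (7, 13)
C = (11, 7)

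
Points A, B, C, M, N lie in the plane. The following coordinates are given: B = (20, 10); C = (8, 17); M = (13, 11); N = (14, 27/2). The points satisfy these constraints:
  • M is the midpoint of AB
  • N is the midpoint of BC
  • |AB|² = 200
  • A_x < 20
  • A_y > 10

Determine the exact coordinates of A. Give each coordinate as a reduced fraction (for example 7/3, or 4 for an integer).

1. A_x = 6  [A = 2·M−B = 2·(13, 11)−(20, 10)]
2. A_y = 12  [A = 2·M−B = 2·(13, 11)−(20, 10)]
   so A = (6, 12)

A = (6, 12)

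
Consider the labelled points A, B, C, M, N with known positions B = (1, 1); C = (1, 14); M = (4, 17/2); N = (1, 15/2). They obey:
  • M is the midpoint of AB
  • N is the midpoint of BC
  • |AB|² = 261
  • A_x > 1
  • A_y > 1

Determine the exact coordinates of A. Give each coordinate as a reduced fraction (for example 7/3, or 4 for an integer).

A = (7, 16)

1. A_x = 7  [A = 2·M−B = 2·(4, 17/2)−(1, 1)]
2. A_y = 16  [A = 2·M−B = 2·(4, 17/2)−(1, 1)]
   so A = (7, 16)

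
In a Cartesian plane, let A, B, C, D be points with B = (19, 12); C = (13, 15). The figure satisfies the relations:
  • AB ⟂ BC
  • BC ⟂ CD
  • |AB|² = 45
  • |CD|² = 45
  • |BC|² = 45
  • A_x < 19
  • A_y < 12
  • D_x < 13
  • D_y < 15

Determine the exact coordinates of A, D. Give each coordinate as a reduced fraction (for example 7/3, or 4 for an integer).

A = (16, 6)
D = (10, 9)

1. A_x = 16  [[AB ⟂ BC ⇒ 6x-3y-78=0] ∩ [|A−(19, 12)|²=45]]
2. A_y = 6  [[AB ⟂ BC ⇒ 6x-3y-78=0] ∩ [|A−(19, 12)|²=45]]
   so A = (16, 6)
3. D_x = 10  [[BC ⟂ CD ⇒ -6x+3y+33=0] ∩ [|D−(13, 15)|²=45]]
4. D_y = 9  [[BC ⟂ CD ⇒ -6x+3y+33=0] ∩ [|D−(13, 15)|²=45]]
   so D = (10, 9)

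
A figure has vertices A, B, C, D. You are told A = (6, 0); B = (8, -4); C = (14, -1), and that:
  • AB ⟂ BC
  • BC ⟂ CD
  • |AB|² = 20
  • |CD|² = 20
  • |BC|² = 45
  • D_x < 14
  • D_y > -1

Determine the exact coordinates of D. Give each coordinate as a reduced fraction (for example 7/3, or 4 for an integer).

1. D_x = 12  [[BC ⟂ CD ⇒ 6x+3y-81=0] ∩ [|D−(14, -1)|²=20]]
2. D_y = 3  [[BC ⟂ CD ⇒ 6x+3y-81=0] ∩ [|D−(14, -1)|²=20]]
   so D = (12, 3)

D = (12, 3)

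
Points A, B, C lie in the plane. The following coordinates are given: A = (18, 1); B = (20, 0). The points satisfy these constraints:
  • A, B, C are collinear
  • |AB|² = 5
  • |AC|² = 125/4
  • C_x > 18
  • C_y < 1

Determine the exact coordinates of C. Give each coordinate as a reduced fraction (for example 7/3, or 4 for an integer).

1. C_x = 23  [[A, B, C are collinear ⇒ 1x+2y-20=0] ∩ [|C−(18, 1)|²=125/4]]
2. C_y = -3/2  [[A, B, C are collinear ⇒ 1x+2y-20=0] ∩ [|C−(18, 1)|²=125/4]]
   so C = (23, -3/2)

C = (23, -3/2)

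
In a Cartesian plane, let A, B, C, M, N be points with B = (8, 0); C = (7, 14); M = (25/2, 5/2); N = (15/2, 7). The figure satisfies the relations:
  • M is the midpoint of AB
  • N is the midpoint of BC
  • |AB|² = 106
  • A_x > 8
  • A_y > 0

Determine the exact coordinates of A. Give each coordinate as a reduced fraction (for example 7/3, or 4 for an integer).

1. A_x = 17  [A = 2·M−B = 2·(25/2, 5/2)−(8, 0)]
2. A_y = 5  [A = 2·M−B = 2·(25/2, 5/2)−(8, 0)]
   so A = (17, 5)

A = (17, 5)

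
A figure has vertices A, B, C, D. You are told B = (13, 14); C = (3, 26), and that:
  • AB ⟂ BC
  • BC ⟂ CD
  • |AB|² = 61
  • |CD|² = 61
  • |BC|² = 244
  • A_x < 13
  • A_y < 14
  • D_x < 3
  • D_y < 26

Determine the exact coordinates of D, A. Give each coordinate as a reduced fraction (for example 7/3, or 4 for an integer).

D = (-3, 21)
A = (7, 9)

1. D_x = -3  [[BC ⟂ CD ⇒ -10x+12y-282=0] ∩ [|D−(3, 26)|²=61]]
2. D_y = 21  [[BC ⟂ CD ⇒ -10x+12y-282=0] ∩ [|D−(3, 26)|²=61]]
   so D = (-3, 21)
3. A_x = 7  [[AB ⟂ BC ⇒ 10x-12y+38=0] ∩ [|A−(13, 14)|²=61]]
4. A_y = 9  [[AB ⟂ BC ⇒ 10x-12y+38=0] ∩ [|A−(13, 14)|²=61]]
   so A = (7, 9)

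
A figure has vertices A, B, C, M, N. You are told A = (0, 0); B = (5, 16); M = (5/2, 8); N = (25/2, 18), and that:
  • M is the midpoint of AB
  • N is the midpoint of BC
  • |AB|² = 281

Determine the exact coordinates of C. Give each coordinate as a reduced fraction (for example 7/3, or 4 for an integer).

1. C_x = 20  [C = 2·N−B = 2·(25/2, 18)−(5, 16)]
2. C_y = 20  [C = 2·N−B = 2·(25/2, 18)−(5, 16)]
   so C = (20, 20)

C = (20, 20)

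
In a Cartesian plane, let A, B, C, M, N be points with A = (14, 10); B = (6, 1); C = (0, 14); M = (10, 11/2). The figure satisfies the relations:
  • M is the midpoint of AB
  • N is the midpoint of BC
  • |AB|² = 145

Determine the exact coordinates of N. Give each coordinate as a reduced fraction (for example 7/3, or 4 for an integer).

N = (3, 15/2)

1. N_x = 3  [2·N = B+C = (6, 1)+(0, 14)]
2. N_y = 15/2  [2·N = B+C = (6, 1)+(0, 14)]
   so N = (3, 15/2)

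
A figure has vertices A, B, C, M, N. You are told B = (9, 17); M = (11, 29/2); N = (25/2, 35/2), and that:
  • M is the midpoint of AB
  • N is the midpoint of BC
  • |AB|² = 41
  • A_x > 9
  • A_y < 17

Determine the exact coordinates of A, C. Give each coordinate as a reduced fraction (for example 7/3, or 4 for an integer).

A = (13, 12)
C = (16, 18)

1. A_x = 13  [A = 2·M−B = 2·(11, 29/2)−(9, 17)]
2. A_y = 12  [A = 2·M−B = 2·(11, 29/2)−(9, 17)]
   so A = (13, 12)
3. C_x = 16  [C = 2·N−B = 2·(25/2, 35/2)−(9, 17)]
4. C_y = 18  [C = 2·N−B = 2·(25/2, 35/2)−(9, 17)]
   so C = (16, 18)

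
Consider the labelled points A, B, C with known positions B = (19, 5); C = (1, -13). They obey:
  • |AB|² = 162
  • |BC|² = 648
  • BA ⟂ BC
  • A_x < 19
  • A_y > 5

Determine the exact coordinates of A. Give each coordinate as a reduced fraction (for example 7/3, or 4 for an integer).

A = (10, 14)

1. A_x = 10  [[BA ⟂ BC ⇒ -18x-18y+432=0] ∩ [|A−(19, 5)|²=162]]
2. A_y = 14  [[BA ⟂ BC ⇒ -18x-18y+432=0] ∩ [|A−(19, 5)|²=162]]
   so A = (10, 14)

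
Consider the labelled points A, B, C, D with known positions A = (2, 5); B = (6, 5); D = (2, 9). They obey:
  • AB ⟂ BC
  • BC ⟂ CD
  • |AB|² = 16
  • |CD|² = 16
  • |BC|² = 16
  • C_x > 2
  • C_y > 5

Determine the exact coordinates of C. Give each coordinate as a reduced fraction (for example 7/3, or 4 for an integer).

1. C_x = 6  [[AB ⟂ BC ⇒ 4x-24=0] ∩ [|C−(2, 9)|²=16]]
2. C_y = 9  [[AB ⟂ BC ⇒ 4x-24=0] ∩ [|C−(2, 9)|²=16]]
   so C = (6, 9)

C = (6, 9)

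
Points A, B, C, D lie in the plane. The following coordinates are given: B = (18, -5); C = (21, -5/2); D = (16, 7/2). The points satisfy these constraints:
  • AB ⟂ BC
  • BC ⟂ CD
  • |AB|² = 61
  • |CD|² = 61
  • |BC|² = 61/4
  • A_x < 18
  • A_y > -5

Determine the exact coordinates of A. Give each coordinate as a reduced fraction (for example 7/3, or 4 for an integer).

A = (13, 1)

1. A_x = 13  [[AB ⟂ BC ⇒ -3x-5/2y+83/2=0] ∩ [|A−(18, -5)|²=61]]
2. A_y = 1  [[AB ⟂ BC ⇒ -3x-5/2y+83/2=0] ∩ [|A−(18, -5)|²=61]]
   so A = (13, 1)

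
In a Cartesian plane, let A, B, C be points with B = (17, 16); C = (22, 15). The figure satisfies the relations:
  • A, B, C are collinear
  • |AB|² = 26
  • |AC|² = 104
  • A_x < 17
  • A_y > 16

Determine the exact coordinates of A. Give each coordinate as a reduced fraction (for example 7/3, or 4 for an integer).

A = (12, 17)

1. A_x = 12  [[A, B, C are collinear ⇒ 1x+5y-97=0] ∩ [|A−(17, 16)|²=26]]
2. A_y = 17  [[A, B, C are collinear ⇒ 1x+5y-97=0] ∩ [|A−(17, 16)|²=26]]
   so A = (12, 17)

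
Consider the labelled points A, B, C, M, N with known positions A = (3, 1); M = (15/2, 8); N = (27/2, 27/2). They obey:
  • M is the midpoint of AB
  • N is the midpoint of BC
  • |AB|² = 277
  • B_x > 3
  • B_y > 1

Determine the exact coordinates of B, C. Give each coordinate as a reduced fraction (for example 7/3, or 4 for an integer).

1. B_x = 12  [B = 2·M−A = 2·(15/2, 8)−(3, 1)]
2. B_y = 15  [B = 2·M−A = 2·(15/2, 8)−(3, 1)]
   so B = (12, 15)
3. C_x = 15  [C = 2·N−B = 2·(27/2, 27/2)−(12, 15)]
4. C_y = 12  [C = 2·N−B = 2·(27/2, 27/2)−(12, 15)]
   so C = (15, 12)

B = (12, 15)
C = (15, 12)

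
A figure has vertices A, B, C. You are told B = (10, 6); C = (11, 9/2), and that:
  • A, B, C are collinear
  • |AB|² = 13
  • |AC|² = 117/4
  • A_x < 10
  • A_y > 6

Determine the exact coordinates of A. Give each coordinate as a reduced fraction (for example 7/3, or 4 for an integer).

1. A_x = 8  [[A, B, C are collinear ⇒ 3/2x+1y-21=0] ∩ [|A−(10, 6)|²=13]]
2. A_y = 9  [[A, B, C are collinear ⇒ 3/2x+1y-21=0] ∩ [|A−(10, 6)|²=13]]
   so A = (8, 9)

A = (8, 9)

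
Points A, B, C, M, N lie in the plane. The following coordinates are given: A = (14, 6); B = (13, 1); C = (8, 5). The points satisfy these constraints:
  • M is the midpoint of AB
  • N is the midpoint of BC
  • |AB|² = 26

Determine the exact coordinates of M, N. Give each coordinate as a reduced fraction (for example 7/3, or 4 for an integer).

M = (27/2, 7/2)
N = (21/2, 3)

1. M_x = 27/2  [2·M = A+B = (14, 6)+(13, 1)]
2. M_y = 7/2  [2·M = A+B = (14, 6)+(13, 1)]
   so M = (27/2, 7/2)
3. N_x = 21/2  [2·N = B+C = (13, 1)+(8, 5)]
4. N_y = 3  [2·N = B+C = (13, 1)+(8, 5)]
   so N = (21/2, 3)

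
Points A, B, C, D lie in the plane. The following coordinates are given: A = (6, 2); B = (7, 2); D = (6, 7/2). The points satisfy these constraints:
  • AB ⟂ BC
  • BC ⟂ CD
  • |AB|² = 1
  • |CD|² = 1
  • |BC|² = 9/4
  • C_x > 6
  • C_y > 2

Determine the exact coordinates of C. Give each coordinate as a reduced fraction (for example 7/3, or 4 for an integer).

1. C_x = 7  [[AB ⟂ BC ⇒ 1x-7=0] ∩ [|C−(6, 7/2)|²=1]]
2. C_y = 7/2  [[AB ⟂ BC ⇒ 1x-7=0] ∩ [|C−(6, 7/2)|²=1]]
   so C = (7, 7/2)

C = (7, 7/2)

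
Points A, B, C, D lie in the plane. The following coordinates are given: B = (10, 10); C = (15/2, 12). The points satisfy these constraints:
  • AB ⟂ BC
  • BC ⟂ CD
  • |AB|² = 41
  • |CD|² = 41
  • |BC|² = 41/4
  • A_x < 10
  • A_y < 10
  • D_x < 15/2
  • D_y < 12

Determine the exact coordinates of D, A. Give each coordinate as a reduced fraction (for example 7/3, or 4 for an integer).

1. D_x = 7/2  [[BC ⟂ CD ⇒ -5/2x+2y-21/4=0] ∩ [|D−(15/2, 12)|²=41]]
2. D_y = 7  [[BC ⟂ CD ⇒ -5/2x+2y-21/4=0] ∩ [|D−(15/2, 12)|²=41]]
   so D = (7/2, 7)
3. A_x = 6  [[AB ⟂ BC ⇒ 5/2x-2y-5=0] ∩ [|A−(10, 10)|²=41]]
4. A_y = 5  [[AB ⟂ BC ⇒ 5/2x-2y-5=0] ∩ [|A−(10, 10)|²=41]]
   so A = (6, 5)

D = (7/2, 7)
A = (6, 5)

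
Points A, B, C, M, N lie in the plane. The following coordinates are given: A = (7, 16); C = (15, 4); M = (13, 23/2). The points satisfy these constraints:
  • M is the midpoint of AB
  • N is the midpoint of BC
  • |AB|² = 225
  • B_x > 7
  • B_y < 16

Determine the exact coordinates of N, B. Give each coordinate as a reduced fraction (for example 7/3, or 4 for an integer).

N = (17, 11/2)
B = (19, 7)

1. B_x = 19  [B = 2·M−A = 2·(13, 23/2)−(7, 16)]
2. B_y = 7  [B = 2·M−A = 2·(13, 23/2)−(7, 16)]
   so B = (19, 7)
3. N_x = 17  [2·N = B+C = (19, 7)+(15, 4)]
4. N_y = 11/2  [2·N = B+C = (19, 7)+(15, 4)]
   so N = (17, 11/2)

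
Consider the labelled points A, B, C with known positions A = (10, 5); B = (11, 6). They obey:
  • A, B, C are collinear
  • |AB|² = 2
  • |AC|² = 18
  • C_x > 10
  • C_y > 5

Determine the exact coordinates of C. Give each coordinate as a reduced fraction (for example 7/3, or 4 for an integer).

C = (13, 8)

1. C_x = 13  [[A, B, C are collinear ⇒ -1x+1y+5=0] ∩ [|C−(10, 5)|²=18]]
2. C_y = 8  [[A, B, C are collinear ⇒ -1x+1y+5=0] ∩ [|C−(10, 5)|²=18]]
   so C = (13, 8)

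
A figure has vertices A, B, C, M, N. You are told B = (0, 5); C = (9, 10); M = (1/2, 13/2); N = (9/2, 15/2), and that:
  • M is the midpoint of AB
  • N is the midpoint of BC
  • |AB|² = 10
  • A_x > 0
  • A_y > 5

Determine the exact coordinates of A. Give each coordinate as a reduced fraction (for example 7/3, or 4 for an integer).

A = (1, 8)

1. A_x = 1  [A = 2·M−B = 2·(1/2, 13/2)−(0, 5)]
2. A_y = 8  [A = 2·M−B = 2·(1/2, 13/2)−(0, 5)]
   so A = (1, 8)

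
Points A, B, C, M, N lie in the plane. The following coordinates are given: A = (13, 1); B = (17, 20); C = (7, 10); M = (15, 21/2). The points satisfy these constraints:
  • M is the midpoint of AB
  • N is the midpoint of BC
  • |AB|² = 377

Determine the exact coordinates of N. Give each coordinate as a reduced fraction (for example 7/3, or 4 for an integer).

N = (12, 15)

1. N_x = 12  [2·N = B+C = (17, 20)+(7, 10)]
2. N_y = 15  [2·N = B+C = (17, 20)+(7, 10)]
   so N = (12, 15)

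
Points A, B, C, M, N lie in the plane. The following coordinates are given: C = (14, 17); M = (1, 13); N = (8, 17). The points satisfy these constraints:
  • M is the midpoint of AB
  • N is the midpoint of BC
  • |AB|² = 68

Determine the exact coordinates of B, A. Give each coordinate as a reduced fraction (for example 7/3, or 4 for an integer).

B = (2, 17)
A = (0, 9)

1. B_x = 2  [B = 2·N−C = 2·(8, 17)−(14, 17)]
2. B_y = 17  [B = 2·N−C = 2·(8, 17)−(14, 17)]
   so B = (2, 17)
3. A_x = 0  [A = 2·M−B = 2·(1, 13)−(2, 17)]
4. A_y = 9  [A = 2·M−B = 2·(1, 13)−(2, 17)]
   so A = (0, 9)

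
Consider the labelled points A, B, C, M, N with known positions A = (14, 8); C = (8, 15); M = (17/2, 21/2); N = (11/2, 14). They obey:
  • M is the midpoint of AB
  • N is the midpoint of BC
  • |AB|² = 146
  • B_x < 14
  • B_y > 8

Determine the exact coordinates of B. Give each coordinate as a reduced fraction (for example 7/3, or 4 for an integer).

1. B_x = 3  [B = 2·M−A = 2·(17/2, 21/2)−(14, 8)]
2. B_y = 13  [B = 2·M−A = 2·(17/2, 21/2)−(14, 8)]
   so B = (3, 13)

B = (3, 13)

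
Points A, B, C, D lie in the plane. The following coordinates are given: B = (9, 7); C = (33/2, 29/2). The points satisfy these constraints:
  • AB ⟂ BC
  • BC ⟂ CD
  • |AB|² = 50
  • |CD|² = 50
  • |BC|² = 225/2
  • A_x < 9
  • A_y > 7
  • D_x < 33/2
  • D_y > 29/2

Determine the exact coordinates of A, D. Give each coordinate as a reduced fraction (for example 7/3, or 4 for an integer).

A = (4, 12)
D = (23/2, 39/2)

1. A_x = 4  [[AB ⟂ BC ⇒ -15/2x-15/2y+120=0] ∩ [|A−(9, 7)|²=50]]
2. A_y = 12  [[AB ⟂ BC ⇒ -15/2x-15/2y+120=0] ∩ [|A−(9, 7)|²=50]]
   so A = (4, 12)
3. D_x = 23/2  [[BC ⟂ CD ⇒ 15/2x+15/2y-465/2=0] ∩ [|D−(33/2, 29/2)|²=50]]
4. D_y = 39/2  [[BC ⟂ CD ⇒ 15/2x+15/2y-465/2=0] ∩ [|D−(33/2, 29/2)|²=50]]
   so D = (23/2, 39/2)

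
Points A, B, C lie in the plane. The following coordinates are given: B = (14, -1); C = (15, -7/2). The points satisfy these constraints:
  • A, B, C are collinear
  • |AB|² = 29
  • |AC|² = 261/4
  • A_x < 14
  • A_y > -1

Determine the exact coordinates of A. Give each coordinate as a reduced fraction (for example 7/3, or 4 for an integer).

A = (12, 4)

1. A_x = 12  [[A, B, C are collinear ⇒ 5/2x+1y-34=0] ∩ [|A−(14, -1)|²=29]]
2. A_y = 4  [[A, B, C are collinear ⇒ 5/2x+1y-34=0] ∩ [|A−(14, -1)|²=29]]
   so A = (12, 4)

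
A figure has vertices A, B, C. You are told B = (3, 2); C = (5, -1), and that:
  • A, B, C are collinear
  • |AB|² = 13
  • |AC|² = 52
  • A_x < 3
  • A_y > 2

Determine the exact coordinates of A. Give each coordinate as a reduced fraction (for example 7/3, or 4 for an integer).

A = (1, 5)

1. A_x = 1  [[A, B, C are collinear ⇒ 3x+2y-13=0] ∩ [|A−(3, 2)|²=13]]
2. A_y = 5  [[A, B, C are collinear ⇒ 3x+2y-13=0] ∩ [|A−(3, 2)|²=13]]
   so A = (1, 5)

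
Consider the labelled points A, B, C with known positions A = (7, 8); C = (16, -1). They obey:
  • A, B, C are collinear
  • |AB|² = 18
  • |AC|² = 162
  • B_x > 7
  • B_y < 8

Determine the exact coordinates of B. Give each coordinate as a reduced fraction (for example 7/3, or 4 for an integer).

1. B_x = 10  [[A, B, C are collinear ⇒ -9x-9y+135=0] ∩ [|B−(7, 8)|²=18]]
2. B_y = 5  [[A, B, C are collinear ⇒ -9x-9y+135=0] ∩ [|B−(7, 8)|²=18]]
   so B = (10, 5)

B = (10, 5)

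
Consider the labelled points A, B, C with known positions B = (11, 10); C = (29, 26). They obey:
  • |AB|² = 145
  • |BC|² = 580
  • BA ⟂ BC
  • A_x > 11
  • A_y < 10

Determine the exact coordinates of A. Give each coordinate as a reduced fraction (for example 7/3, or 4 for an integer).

A = (19, 1)

1. A_x = 19  [[BA ⟂ BC ⇒ 18x+16y-358=0] ∩ [|A−(11, 10)|²=145]]
2. A_y = 1  [[BA ⟂ BC ⇒ 18x+16y-358=0] ∩ [|A−(11, 10)|²=145]]
   so A = (19, 1)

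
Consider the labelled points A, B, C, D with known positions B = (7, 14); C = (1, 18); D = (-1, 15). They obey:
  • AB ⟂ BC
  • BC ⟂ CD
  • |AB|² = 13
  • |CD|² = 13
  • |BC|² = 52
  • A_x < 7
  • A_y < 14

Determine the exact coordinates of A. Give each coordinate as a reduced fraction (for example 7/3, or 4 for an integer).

1. A_x = 5  [[AB ⟂ BC ⇒ 6x-4y+14=0] ∩ [|A−(7, 14)|²=13]]
2. A_y = 11  [[AB ⟂ BC ⇒ 6x-4y+14=0] ∩ [|A−(7, 14)|²=13]]
   so A = (5, 11)

A = (5, 11)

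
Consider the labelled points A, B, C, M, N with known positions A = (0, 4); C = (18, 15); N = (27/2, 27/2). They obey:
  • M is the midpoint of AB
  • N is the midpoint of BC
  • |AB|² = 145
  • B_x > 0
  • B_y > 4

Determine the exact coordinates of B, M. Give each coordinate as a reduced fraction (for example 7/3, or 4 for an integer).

B = (9, 12)
M = (9/2, 8)

1. B_x = 9  [B = 2·N−C = 2·(27/2, 27/2)−(18, 15)]
2. B_y = 12  [B = 2·N−C = 2·(27/2, 27/2)−(18, 15)]
   so B = (9, 12)
3. M_x = 9/2  [2·M = A+B = (0, 4)+(9, 12)]
4. M_y = 8  [2·M = A+B = (0, 4)+(9, 12)]
   so M = (9/2, 8)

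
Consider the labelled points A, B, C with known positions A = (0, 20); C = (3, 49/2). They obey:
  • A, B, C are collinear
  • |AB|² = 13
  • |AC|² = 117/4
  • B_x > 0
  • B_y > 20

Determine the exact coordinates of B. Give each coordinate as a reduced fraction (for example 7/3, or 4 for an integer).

B = (2, 23)

1. B_x = 2  [[A, B, C are collinear ⇒ 9/2x-3y+60=0] ∩ [|B−(0, 20)|²=13]]
2. B_y = 23  [[A, B, C are collinear ⇒ 9/2x-3y+60=0] ∩ [|B−(0, 20)|²=13]]
   so B = (2, 23)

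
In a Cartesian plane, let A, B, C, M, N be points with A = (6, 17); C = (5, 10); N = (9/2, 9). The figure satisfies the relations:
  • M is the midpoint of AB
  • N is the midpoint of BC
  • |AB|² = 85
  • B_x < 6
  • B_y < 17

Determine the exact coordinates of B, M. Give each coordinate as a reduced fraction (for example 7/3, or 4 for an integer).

B = (4, 8)
M = (5, 25/2)

1. B_x = 4  [B = 2·N−C = 2·(9/2, 9)−(5, 10)]
2. B_y = 8  [B = 2·N−C = 2·(9/2, 9)−(5, 10)]
   so B = (4, 8)
3. M_x = 5  [2·M = A+B = (6, 17)+(4, 8)]
4. M_y = 25/2  [2·M = A+B = (6, 17)+(4, 8)]
   so M = (5, 25/2)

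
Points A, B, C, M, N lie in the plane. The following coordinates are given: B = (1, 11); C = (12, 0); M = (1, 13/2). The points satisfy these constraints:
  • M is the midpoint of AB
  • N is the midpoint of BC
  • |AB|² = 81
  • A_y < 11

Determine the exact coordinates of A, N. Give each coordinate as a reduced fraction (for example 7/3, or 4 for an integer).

1. A_x = 1  [A = 2·M−B = 2·(1, 13/2)−(1, 11)]
2. A_y = 2  [A = 2·M−B = 2·(1, 13/2)−(1, 11)]
   so A = (1, 2)
3. N_x = 13/2  [2·N = B+C = (1, 11)+(12, 0)]
4. N_y = 11/2  [2·N = B+C = (1, 11)+(12, 0)]
   so N = (13/2, 11/2)

A = (1, 2)
N = (13/2, 11/2)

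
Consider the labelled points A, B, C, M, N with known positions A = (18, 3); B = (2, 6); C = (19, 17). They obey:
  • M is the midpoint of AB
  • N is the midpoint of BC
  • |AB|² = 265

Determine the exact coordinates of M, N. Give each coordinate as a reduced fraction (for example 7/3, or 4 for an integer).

1. M_x = 10  [2·M = A+B = (18, 3)+(2, 6)]
2. M_y = 9/2  [2·M = A+B = (18, 3)+(2, 6)]
   so M = (10, 9/2)
3. N_x = 21/2  [2·N = B+C = (2, 6)+(19, 17)]
4. N_y = 23/2  [2·N = B+C = (2, 6)+(19, 17)]
   so N = (21/2, 23/2)

M = (10, 9/2)
N = (21/2, 23/2)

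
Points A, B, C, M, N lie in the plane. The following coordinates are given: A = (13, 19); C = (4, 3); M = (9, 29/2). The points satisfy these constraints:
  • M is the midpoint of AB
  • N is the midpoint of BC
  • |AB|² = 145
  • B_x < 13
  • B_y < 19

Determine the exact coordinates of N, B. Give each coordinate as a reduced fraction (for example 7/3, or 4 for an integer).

N = (9/2, 13/2)
B = (5, 10)

1. B_x = 5  [B = 2·M−A = 2·(9, 29/2)−(13, 19)]
2. B_y = 10  [B = 2·M−A = 2·(9, 29/2)−(13, 19)]
   so B = (5, 10)
3. N_x = 9/2  [2·N = B+C = (5, 10)+(4, 3)]
4. N_y = 13/2  [2·N = B+C = (5, 10)+(4, 3)]
   so N = (9/2, 13/2)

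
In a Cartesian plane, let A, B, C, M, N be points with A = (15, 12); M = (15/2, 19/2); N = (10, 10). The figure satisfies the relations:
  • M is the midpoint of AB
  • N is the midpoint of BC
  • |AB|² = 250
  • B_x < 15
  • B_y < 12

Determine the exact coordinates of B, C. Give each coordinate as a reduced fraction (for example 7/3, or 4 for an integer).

B = (0, 7)
C = (20, 13)

1. B_x = 0  [B = 2·M−A = 2·(15/2, 19/2)−(15, 12)]
2. B_y = 7  [B = 2·M−A = 2·(15/2, 19/2)−(15, 12)]
   so B = (0, 7)
3. C_x = 20  [C = 2·N−B = 2·(10, 10)−(0, 7)]
4. C_y = 13  [C = 2·N−B = 2·(10, 10)−(0, 7)]
   so C = (20, 13)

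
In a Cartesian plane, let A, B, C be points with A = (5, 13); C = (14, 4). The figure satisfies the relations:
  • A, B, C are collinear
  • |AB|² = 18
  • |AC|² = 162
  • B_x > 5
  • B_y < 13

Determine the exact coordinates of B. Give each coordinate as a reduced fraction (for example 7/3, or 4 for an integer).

B = (8, 10)

1. B_x = 8  [[A, B, C are collinear ⇒ -9x-9y+162=0] ∩ [|B−(5, 13)|²=18]]
2. B_y = 10  [[A, B, C are collinear ⇒ -9x-9y+162=0] ∩ [|B−(5, 13)|²=18]]
   so B = (8, 10)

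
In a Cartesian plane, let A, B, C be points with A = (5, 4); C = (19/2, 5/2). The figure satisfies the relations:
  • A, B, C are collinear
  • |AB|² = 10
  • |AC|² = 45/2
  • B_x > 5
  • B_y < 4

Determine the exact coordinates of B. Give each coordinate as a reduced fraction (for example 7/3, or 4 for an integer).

1. B_x = 8  [[A, B, C are collinear ⇒ -3/2x-9/2y+51/2=0] ∩ [|B−(5, 4)|²=10]]
2. B_y = 3  [[A, B, C are collinear ⇒ -3/2x-9/2y+51/2=0] ∩ [|B−(5, 4)|²=10]]
   so B = (8, 3)

B = (8, 3)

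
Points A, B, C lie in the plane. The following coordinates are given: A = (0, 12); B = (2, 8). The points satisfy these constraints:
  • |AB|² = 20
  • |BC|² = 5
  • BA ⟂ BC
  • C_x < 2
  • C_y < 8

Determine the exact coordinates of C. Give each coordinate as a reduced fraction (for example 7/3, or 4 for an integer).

C = (0, 7)

1. C_x = 0  [[BA ⟂ BC ⇒ -2x+4y-28=0] ∩ [|C−(2, 8)|²=5]]
2. C_y = 7  [[BA ⟂ BC ⇒ -2x+4y-28=0] ∩ [|C−(2, 8)|²=5]]
   so C = (0, 7)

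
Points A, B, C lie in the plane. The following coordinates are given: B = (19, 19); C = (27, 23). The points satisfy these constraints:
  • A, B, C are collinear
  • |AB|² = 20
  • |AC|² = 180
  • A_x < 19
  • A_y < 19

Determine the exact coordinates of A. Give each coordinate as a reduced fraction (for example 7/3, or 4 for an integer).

1. A_x = 15  [[A, B, C are collinear ⇒ -4x+8y-76=0] ∩ [|A−(19, 19)|²=20]]
2. A_y = 17  [[A, B, C are collinear ⇒ -4x+8y-76=0] ∩ [|A−(19, 19)|²=20]]
   so A = (15, 17)

A = (15, 17)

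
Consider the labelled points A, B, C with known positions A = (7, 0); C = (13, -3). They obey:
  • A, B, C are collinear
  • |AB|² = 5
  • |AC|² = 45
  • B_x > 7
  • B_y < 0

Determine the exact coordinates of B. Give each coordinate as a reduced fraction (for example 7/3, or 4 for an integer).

1. B_x = 9  [[A, B, C are collinear ⇒ -3x-6y+21=0] ∩ [|B−(7, 0)|²=5]]
2. B_y = -1  [[A, B, C are collinear ⇒ -3x-6y+21=0] ∩ [|B−(7, 0)|²=5]]
   so B = (9, -1)

B = (9, -1)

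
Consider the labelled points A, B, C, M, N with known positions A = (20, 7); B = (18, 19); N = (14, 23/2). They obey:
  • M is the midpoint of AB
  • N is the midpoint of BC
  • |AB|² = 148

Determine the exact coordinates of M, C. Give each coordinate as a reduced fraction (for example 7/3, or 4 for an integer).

1. M_x = 19  [2·M = A+B = (20, 7)+(18, 19)]
2. M_y = 13  [2·M = A+B = (20, 7)+(18, 19)]
   so M = (19, 13)
3. C_x = 10  [C = 2·N−B = 2·(14, 23/2)−(18, 19)]
4. C_y = 4  [C = 2·N−B = 2·(14, 23/2)−(18, 19)]
   so C = (10, 4)

M = (19, 13)
C = (10, 4)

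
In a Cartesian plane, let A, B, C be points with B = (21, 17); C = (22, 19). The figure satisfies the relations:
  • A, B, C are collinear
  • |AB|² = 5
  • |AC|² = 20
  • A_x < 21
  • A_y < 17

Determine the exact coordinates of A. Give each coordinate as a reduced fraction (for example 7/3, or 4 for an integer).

A = (20, 15)

1. A_x = 20  [[A, B, C are collinear ⇒ -2x+1y+25=0] ∩ [|A−(21, 17)|²=5]]
2. A_y = 15  [[A, B, C are collinear ⇒ -2x+1y+25=0] ∩ [|A−(21, 17)|²=5]]
   so A = (20, 15)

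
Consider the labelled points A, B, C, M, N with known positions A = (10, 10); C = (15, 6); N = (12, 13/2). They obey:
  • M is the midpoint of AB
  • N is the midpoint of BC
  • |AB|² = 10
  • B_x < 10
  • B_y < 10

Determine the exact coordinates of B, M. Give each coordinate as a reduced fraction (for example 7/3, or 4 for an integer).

B = (9, 7)
M = (19/2, 17/2)

1. B_x = 9  [B = 2·N−C = 2·(12, 13/2)−(15, 6)]
2. B_y = 7  [B = 2·N−C = 2·(12, 13/2)−(15, 6)]
   so B = (9, 7)
3. M_x = 19/2  [2·M = A+B = (10, 10)+(9, 7)]
4. M_y = 17/2  [2·M = A+B = (10, 10)+(9, 7)]
   so M = (19/2, 17/2)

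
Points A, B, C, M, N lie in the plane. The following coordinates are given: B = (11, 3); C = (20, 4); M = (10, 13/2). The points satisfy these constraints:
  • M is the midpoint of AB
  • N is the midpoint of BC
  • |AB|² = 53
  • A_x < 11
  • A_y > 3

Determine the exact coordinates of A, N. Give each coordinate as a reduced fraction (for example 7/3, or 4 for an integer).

A = (9, 10)
N = (31/2, 7/2)

1. A_x = 9  [A = 2·M−B = 2·(10, 13/2)−(11, 3)]
2. A_y = 10  [A = 2·M−B = 2·(10, 13/2)−(11, 3)]
   so A = (9, 10)
3. N_x = 31/2  [2·N = B+C = (11, 3)+(20, 4)]
4. N_y = 7/2  [2·N = B+C = (11, 3)+(20, 4)]
   so N = (31/2, 7/2)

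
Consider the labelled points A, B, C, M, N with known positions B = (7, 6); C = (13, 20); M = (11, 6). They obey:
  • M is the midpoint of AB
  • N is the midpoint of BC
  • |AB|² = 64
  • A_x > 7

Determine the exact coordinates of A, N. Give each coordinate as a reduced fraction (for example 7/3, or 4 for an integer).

1. A_x = 15  [A = 2·M−B = 2·(11, 6)−(7, 6)]
2. A_y = 6  [A = 2·M−B = 2·(11, 6)−(7, 6)]
   so A = (15, 6)
3. N_x = 10  [2·N = B+C = (7, 6)+(13, 20)]
4. N_y = 13  [2·N = B+C = (7, 6)+(13, 20)]
   so N = (10, 13)

A = (15, 6)
N = (10, 13)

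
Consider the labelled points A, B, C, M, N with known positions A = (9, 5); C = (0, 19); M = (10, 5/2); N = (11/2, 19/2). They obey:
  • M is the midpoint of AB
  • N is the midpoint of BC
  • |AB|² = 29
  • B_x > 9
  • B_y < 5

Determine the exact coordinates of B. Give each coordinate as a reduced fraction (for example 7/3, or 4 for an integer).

1. B_x = 11  [B = 2·M−A = 2·(10, 5/2)−(9, 5)]
2. B_y = 0  [B = 2·M−A = 2·(10, 5/2)−(9, 5)]
   so B = (11, 0)

B = (11, 0)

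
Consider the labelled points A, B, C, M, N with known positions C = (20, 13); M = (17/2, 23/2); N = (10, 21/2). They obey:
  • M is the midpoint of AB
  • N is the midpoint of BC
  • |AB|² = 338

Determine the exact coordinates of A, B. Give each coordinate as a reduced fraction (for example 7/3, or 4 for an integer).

1. B_x = 0  [B = 2·N−C = 2·(10, 21/2)−(20, 13)]
2. B_y = 8  [B = 2·N−C = 2·(10, 21/2)−(20, 13)]
   so B = (0, 8)
3. A_x = 17  [A = 2·M−B = 2·(17/2, 23/2)−(0, 8)]
4. A_y = 15  [A = 2·M−B = 2·(17/2, 23/2)−(0, 8)]
   so A = (17, 15)

A = (17, 15)
B = (0, 8)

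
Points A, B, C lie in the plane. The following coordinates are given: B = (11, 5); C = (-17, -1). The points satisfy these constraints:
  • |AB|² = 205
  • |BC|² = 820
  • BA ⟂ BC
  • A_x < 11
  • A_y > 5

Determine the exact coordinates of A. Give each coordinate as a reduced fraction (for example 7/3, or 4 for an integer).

A = (8, 19)

1. A_x = 8  [[BA ⟂ BC ⇒ -28x-6y+338=0] ∩ [|A−(11, 5)|²=205]]
2. A_y = 19  [[BA ⟂ BC ⇒ -28x-6y+338=0] ∩ [|A−(11, 5)|²=205]]
   so A = (8, 19)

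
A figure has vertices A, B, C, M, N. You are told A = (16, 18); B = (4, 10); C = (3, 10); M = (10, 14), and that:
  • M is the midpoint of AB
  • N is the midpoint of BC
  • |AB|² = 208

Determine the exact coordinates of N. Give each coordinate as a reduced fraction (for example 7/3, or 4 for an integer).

N = (7/2, 10)

1. N_x = 7/2  [2·N = B+C = (4, 10)+(3, 10)]
2. N_y = 10  [2·N = B+C = (4, 10)+(3, 10)]
   so N = (7/2, 10)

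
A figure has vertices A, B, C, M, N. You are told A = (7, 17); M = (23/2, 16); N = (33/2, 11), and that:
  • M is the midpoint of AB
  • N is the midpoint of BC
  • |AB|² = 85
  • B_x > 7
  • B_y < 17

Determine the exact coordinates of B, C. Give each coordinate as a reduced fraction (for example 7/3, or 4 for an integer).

B = (16, 15)
C = (17, 7)

1. B_x = 16  [B = 2·M−A = 2·(23/2, 16)−(7, 17)]
2. B_y = 15  [B = 2·M−A = 2·(23/2, 16)−(7, 17)]
   so B = (16, 15)
3. C_x = 17  [C = 2·N−B = 2·(33/2, 11)−(16, 15)]
4. C_y = 7  [C = 2·N−B = 2·(33/2, 11)−(16, 15)]
   so C = (17, 7)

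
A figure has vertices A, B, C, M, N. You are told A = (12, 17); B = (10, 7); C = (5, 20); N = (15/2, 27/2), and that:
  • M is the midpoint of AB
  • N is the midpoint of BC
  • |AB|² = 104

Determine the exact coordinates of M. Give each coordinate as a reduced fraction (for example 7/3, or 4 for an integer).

1. M_x = 11  [2·M = A+B = (12, 17)+(10, 7)]
2. M_y = 12  [2·M = A+B = (12, 17)+(10, 7)]
   so M = (11, 12)

M = (11, 12)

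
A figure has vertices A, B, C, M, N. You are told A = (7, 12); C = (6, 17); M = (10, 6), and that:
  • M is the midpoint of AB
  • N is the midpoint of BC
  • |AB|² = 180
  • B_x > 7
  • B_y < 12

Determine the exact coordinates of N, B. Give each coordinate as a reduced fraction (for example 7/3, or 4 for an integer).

N = (19/2, 17/2)
B = (13, 0)

1. B_x = 13  [B = 2·M−A = 2·(10, 6)−(7, 12)]
2. B_y = 0  [B = 2·M−A = 2·(10, 6)−(7, 12)]
   so B = (13, 0)
3. N_x = 19/2  [2·N = B+C = (13, 0)+(6, 17)]
4. N_y = 17/2  [2·N = B+C = (13, 0)+(6, 17)]
   so N = (19/2, 17/2)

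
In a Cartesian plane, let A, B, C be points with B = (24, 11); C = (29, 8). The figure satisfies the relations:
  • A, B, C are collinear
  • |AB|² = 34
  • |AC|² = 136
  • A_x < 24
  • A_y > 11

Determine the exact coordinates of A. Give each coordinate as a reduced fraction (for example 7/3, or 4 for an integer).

A = (19, 14)

1. A_x = 19  [[A, B, C are collinear ⇒ 3x+5y-127=0] ∩ [|A−(24, 11)|²=34]]
2. A_y = 14  [[A, B, C are collinear ⇒ 3x+5y-127=0] ∩ [|A−(24, 11)|²=34]]
   so A = (19, 14)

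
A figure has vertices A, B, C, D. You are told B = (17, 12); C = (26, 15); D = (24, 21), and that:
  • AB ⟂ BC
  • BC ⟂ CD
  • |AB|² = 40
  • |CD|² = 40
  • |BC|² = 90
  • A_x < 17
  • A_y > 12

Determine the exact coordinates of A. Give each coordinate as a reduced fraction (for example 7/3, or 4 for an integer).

A = (15, 18)

1. A_x = 15  [[AB ⟂ BC ⇒ -9x-3y+189=0] ∩ [|A−(17, 12)|²=40]]
2. A_y = 18  [[AB ⟂ BC ⇒ -9x-3y+189=0] ∩ [|A−(17, 12)|²=40]]
   so A = (15, 18)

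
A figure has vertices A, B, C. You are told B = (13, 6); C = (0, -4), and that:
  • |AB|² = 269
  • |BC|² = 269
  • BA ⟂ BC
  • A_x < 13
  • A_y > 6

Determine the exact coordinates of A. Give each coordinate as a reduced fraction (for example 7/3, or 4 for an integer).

1. A_x = 3  [[BA ⟂ BC ⇒ -13x-10y+229=0] ∩ [|A−(13, 6)|²=269]]
2. A_y = 19  [[BA ⟂ BC ⇒ -13x-10y+229=0] ∩ [|A−(13, 6)|²=269]]
   so A = (3, 19)

A = (3, 19)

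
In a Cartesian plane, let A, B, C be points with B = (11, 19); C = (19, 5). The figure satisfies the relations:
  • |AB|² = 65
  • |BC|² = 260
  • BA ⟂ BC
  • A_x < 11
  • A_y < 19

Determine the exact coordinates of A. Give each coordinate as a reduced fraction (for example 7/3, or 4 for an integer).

1. A_x = 4  [[BA ⟂ BC ⇒ 8x-14y+178=0] ∩ [|A−(11, 19)|²=65]]
2. A_y = 15  [[BA ⟂ BC ⇒ 8x-14y+178=0] ∩ [|A−(11, 19)|²=65]]
   so A = (4, 15)

A = (4, 15)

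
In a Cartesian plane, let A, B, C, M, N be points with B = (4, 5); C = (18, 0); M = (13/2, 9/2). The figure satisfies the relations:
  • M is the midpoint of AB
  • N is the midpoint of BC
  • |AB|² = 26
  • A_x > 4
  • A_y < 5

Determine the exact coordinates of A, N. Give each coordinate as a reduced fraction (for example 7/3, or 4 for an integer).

A = (9, 4)
N = (11, 5/2)

1. A_x = 9  [A = 2·M−B = 2·(13/2, 9/2)−(4, 5)]
2. A_y = 4  [A = 2·M−B = 2·(13/2, 9/2)−(4, 5)]
   so A = (9, 4)
3. N_x = 11  [2·N = B+C = (4, 5)+(18, 0)]
4. N_y = 5/2  [2·N = B+C = (4, 5)+(18, 0)]
   so N = (11, 5/2)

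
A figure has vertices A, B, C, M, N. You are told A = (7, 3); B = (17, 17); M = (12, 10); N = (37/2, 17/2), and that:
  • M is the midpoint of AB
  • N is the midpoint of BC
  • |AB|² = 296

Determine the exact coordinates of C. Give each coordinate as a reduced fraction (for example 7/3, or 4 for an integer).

C = (20, 0)

1. C_x = 20  [C = 2·N−B = 2·(37/2, 17/2)−(17, 17)]
2. C_y = 0  [C = 2·N−B = 2·(37/2, 17/2)−(17, 17)]
   so C = (20, 0)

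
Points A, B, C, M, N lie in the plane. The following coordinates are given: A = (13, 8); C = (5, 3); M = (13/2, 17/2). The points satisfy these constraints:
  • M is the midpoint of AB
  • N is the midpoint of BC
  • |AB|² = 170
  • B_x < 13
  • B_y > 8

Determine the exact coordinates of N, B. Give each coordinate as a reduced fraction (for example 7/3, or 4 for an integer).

N = (5/2, 6)
B = (0, 9)

1. B_x = 0  [B = 2·M−A = 2·(13/2, 17/2)−(13, 8)]
2. B_y = 9  [B = 2·M−A = 2·(13/2, 17/2)−(13, 8)]
   so B = (0, 9)
3. N_x = 5/2  [2·N = B+C = (0, 9)+(5, 3)]
4. N_y = 6  [2·N = B+C = (0, 9)+(5, 3)]
   so N = (5/2, 6)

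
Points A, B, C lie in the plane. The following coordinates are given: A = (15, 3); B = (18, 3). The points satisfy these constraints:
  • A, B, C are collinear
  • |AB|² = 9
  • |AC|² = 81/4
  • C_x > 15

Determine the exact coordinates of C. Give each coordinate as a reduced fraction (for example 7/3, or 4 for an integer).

C = (39/2, 3)

1. C_x = 39/2  [[A, B, C are collinear ⇒ 3y-9=0] ∩ [|C−(15, 3)|²=81/4]]
2. C_y = 3  [[A, B, C are collinear ⇒ 3y-9=0] ∩ [|C−(15, 3)|²=81/4]]
   so C = (39/2, 3)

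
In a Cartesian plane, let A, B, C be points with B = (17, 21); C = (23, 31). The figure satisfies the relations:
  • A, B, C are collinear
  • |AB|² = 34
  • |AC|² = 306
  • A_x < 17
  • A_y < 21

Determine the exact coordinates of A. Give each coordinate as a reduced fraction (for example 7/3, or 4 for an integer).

1. A_x = 14  [[A, B, C are collinear ⇒ -10x+6y+44=0] ∩ [|A−(17, 21)|²=34]]
2. A_y = 16  [[A, B, C are collinear ⇒ -10x+6y+44=0] ∩ [|A−(17, 21)|²=34]]
   so A = (14, 16)

A = (14, 16)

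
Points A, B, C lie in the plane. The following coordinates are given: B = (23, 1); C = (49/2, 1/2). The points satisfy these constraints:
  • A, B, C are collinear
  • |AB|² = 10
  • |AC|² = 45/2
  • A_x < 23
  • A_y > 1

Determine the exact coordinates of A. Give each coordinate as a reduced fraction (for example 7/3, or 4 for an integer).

A = (20, 2)

1. A_x = 20  [[A, B, C are collinear ⇒ 1/2x+3/2y-13=0] ∩ [|A−(23, 1)|²=10]]
2. A_y = 2  [[A, B, C are collinear ⇒ 1/2x+3/2y-13=0] ∩ [|A−(23, 1)|²=10]]
   so A = (20, 2)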